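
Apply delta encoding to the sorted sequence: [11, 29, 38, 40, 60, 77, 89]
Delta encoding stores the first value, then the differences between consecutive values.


First value: 11
Deltas:
  29 - 11 = 18
  38 - 29 = 9
  40 - 38 = 2
  60 - 40 = 20
  77 - 60 = 17
  89 - 77 = 12


Delta encoded: [11, 18, 9, 2, 20, 17, 12]


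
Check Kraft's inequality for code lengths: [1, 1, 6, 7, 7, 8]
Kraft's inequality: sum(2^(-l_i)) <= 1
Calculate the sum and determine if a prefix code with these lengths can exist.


Sum = 2^(-1) + 2^(-1) + 2^(-6) + 2^(-7) + 2^(-7) + 2^(-8)
    = 0.5 + 0.5 + 0.015625 + 0.0078125 + 0.0078125 + 0.00390625
    = 265/256 = 1.03515625
Since 1.03515625 > 1, Kraft's inequality is NOT satisfied.
A prefix code with these lengths CANNOT exist.

Kraft sum = 1.03515625. Not satisfied.


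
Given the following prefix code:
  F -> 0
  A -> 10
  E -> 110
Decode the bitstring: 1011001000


Decoding step by step:
Bits 10 -> A
Bits 110 -> E
Bits 0 -> F
Bits 10 -> A
Bits 0 -> F
Bits 0 -> F


Decoded message: AEFAFF


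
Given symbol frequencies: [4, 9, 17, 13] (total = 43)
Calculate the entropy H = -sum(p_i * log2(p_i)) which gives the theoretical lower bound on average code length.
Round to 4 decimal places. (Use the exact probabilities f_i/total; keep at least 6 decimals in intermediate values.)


Per-symbol terms -p_i * log2(p_i) with p_i = f_i/43:
  p = 4/43 = 0.093023: log2(p) = -3.426265, -p*log2(p) = 0.318722
  p = 9/43 = 0.209302: log2(p) = -2.256340, -p*log2(p) = 0.472257
  p = 17/43 = 0.395349: log2(p) = -1.338802, -p*log2(p) = 0.529294
  p = 13/43 = 0.302326: log2(p) = -1.725825, -p*log2(p) = 0.521761
H = 0.318722 + 0.472257 + 0.529294 + 0.521761 = 1.842034

H = 1.842 bits/symbol


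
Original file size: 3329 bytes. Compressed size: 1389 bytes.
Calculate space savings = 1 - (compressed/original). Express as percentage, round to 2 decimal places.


ratio = compressed/original = 1389/3329 = 0.417242
savings = 1 - ratio = 1 - 0.417242 = 0.582758
as a percentage: 0.582758 * 100 = 58.28%

Space savings = 1 - 1389/3329 = 58.28%


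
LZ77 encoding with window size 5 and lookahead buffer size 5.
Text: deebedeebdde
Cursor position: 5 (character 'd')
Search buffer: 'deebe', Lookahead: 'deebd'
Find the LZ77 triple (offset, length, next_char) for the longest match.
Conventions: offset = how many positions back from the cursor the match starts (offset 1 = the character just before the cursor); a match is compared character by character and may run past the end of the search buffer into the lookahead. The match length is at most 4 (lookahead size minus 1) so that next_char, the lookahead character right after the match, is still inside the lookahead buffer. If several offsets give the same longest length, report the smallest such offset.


Try each offset into the search buffer:
  offset=1 (pos 4, char 'e'): match length 0
  offset=2 (pos 3, char 'b'): match length 0
  offset=3 (pos 2, char 'e'): match length 0
  offset=4 (pos 1, char 'e'): match length 0
  offset=5 (pos 0, char 'd'): match length 4
Longest match has length 4 at offset 5.
next_char = character at position 5 + 4 = 9 -> 'd'

Best match: offset=5, length=4 (matching 'deeb' starting at position 0)
LZ77 triple: (5, 4, 'd')


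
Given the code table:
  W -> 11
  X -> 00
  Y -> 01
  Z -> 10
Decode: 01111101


Decoding:
01 -> Y
11 -> W
11 -> W
01 -> Y


Result: YWWY


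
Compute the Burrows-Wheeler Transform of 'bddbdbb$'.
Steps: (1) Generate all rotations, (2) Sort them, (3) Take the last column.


Rotations (sorted):
  0: $bddbdbb -> last char: b
  1: b$bddbdb -> last char: b
  2: bb$bddbd -> last char: d
  3: bdbb$bdd -> last char: d
  4: bddbdbb$ -> last char: $
  5: dbb$bddb -> last char: b
  6: dbdbb$bd -> last char: d
  7: ddbdbb$b -> last char: b


BWT = bbdd$bdb


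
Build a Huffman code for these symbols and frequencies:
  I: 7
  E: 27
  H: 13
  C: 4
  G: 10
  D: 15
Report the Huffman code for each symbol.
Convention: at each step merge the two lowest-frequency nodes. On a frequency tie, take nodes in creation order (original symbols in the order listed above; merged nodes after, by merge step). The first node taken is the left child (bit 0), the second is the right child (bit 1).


Huffman tree construction:
Step 1: Merge C(4) + I(7) = 11
Step 2: Merge G(10) + (C+I)(11) = 21
Step 3: Merge H(13) + D(15) = 28
Step 4: Merge (G+(C+I))(21) + E(27) = 48
Step 5: Merge (H+D)(28) + ((G+(C+I))+E)(48) = 76
Read each symbol's code off the tree from the root (left child = 0, right child = 1).

Codes:
  I: 1011 (length 4)
  E: 11 (length 2)
  H: 00 (length 2)
  C: 1010 (length 4)
  G: 100 (length 3)
  D: 01 (length 2)
Average code length: 184/76 = 2.4211 bits/symbol


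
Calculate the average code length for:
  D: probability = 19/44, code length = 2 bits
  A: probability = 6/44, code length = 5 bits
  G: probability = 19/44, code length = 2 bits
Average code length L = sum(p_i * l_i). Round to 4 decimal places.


Weighted contributions p_i * l_i:
  D: (19/44) * 2 = 38/44
  A: (6/44) * 5 = 30/44
  G: (19/44) * 2 = 38/44
Sum = (38 + 30 + 38)/44 = 106/44

L = 106/44 = 2.4091 bits/symbol


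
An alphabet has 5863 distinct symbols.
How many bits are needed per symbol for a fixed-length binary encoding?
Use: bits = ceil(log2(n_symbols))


log2(5863) = 12.5174
Bracket: 2^12 = 4096 < 5863 <= 2^13 = 8192
So ceil(log2(5863)) = 13

bits = ceil(log2(5863)) = ceil(12.5174) = 13 bits


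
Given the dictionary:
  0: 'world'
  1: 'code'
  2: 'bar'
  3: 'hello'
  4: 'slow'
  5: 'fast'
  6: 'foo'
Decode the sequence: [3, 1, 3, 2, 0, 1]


Look up each index in the dictionary:
  3 -> 'hello'
  1 -> 'code'
  3 -> 'hello'
  2 -> 'bar'
  0 -> 'world'
  1 -> 'code'

Decoded: "hello code hello bar world code"


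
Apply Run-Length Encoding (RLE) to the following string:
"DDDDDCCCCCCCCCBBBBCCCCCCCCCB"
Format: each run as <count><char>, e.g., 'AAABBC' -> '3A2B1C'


Scanning runs left to right:
  i=0: run of 'D' x 5 -> '5D'
  i=5: run of 'C' x 9 -> '9C'
  i=14: run of 'B' x 4 -> '4B'
  i=18: run of 'C' x 9 -> '9C'
  i=27: run of 'B' x 1 -> '1B'

RLE = 5D9C4B9C1B


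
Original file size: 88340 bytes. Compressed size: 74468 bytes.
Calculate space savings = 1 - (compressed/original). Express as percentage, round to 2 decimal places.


ratio = compressed/original = 74468/88340 = 0.84297
savings = 1 - ratio = 1 - 0.84297 = 0.15703
as a percentage: 0.15703 * 100 = 15.7%

Space savings = 1 - 74468/88340 = 15.7%


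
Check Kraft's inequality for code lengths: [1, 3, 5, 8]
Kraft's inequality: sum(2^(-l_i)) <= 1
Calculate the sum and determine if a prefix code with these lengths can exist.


Sum = 2^(-1) + 2^(-3) + 2^(-5) + 2^(-8)
    = 0.5 + 0.125 + 0.03125 + 0.00390625
    = 169/256 = 0.66015625
Since 0.66015625 <= 1, Kraft's inequality IS satisfied.
A prefix code with these lengths CAN exist.

Kraft sum = 0.66015625. Satisfied.


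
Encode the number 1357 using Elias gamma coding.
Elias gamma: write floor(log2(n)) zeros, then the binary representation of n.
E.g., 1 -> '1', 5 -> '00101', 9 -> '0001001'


num_bits = floor(log2(1357)) + 1 = 11
leading_zeros = num_bits - 1 = 10
binary(1357) = 10101001101

Elias gamma(1357) = '0000000000' + '10101001101' = 000000000010101001101 (21 bits)


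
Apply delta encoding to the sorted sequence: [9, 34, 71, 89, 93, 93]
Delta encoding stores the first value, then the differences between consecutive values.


First value: 9
Deltas:
  34 - 9 = 25
  71 - 34 = 37
  89 - 71 = 18
  93 - 89 = 4
  93 - 93 = 0


Delta encoded: [9, 25, 37, 18, 4, 0]


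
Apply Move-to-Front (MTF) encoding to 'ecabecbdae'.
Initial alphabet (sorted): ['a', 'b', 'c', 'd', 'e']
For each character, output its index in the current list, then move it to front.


MTF encoding:
'e': index 4 in ['a', 'b', 'c', 'd', 'e'] -> ['e', 'a', 'b', 'c', 'd']
'c': index 3 in ['e', 'a', 'b', 'c', 'd'] -> ['c', 'e', 'a', 'b', 'd']
'a': index 2 in ['c', 'e', 'a', 'b', 'd'] -> ['a', 'c', 'e', 'b', 'd']
'b': index 3 in ['a', 'c', 'e', 'b', 'd'] -> ['b', 'a', 'c', 'e', 'd']
'e': index 3 in ['b', 'a', 'c', 'e', 'd'] -> ['e', 'b', 'a', 'c', 'd']
'c': index 3 in ['e', 'b', 'a', 'c', 'd'] -> ['c', 'e', 'b', 'a', 'd']
'b': index 2 in ['c', 'e', 'b', 'a', 'd'] -> ['b', 'c', 'e', 'a', 'd']
'd': index 4 in ['b', 'c', 'e', 'a', 'd'] -> ['d', 'b', 'c', 'e', 'a']
'a': index 4 in ['d', 'b', 'c', 'e', 'a'] -> ['a', 'd', 'b', 'c', 'e']
'e': index 4 in ['a', 'd', 'b', 'c', 'e'] -> ['e', 'a', 'd', 'b', 'c']


Output: [4, 3, 2, 3, 3, 3, 2, 4, 4, 4]


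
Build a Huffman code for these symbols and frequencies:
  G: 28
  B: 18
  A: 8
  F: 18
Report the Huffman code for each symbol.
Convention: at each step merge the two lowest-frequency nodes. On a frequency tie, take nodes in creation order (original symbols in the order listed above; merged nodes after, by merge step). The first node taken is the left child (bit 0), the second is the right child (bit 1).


Huffman tree construction:
Step 1: Merge A(8) + B(18) = 26
Step 2: Merge F(18) + (A+B)(26) = 44
Step 3: Merge G(28) + (F+(A+B))(44) = 72
Read each symbol's code off the tree from the root (left child = 0, right child = 1).

Codes:
  G: 0 (length 1)
  B: 111 (length 3)
  A: 110 (length 3)
  F: 10 (length 2)
Average code length: 142/72 = 1.9722 bits/symbol


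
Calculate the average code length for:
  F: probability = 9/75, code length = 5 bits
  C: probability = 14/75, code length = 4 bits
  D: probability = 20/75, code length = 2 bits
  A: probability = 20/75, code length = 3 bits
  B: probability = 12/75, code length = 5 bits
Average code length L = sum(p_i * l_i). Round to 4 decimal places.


Weighted contributions p_i * l_i:
  F: (9/75) * 5 = 45/75
  C: (14/75) * 4 = 56/75
  D: (20/75) * 2 = 40/75
  A: (20/75) * 3 = 60/75
  B: (12/75) * 5 = 60/75
Sum = (45 + 56 + 40 + 60 + 60)/75 = 261/75

L = 261/75 = 3.4800 bits/symbol


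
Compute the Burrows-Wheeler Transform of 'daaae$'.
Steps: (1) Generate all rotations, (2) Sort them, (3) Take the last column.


Rotations (sorted):
  0: $daaae -> last char: e
  1: aaae$d -> last char: d
  2: aae$da -> last char: a
  3: ae$daa -> last char: a
  4: daaae$ -> last char: $
  5: e$daaa -> last char: a


BWT = edaa$a


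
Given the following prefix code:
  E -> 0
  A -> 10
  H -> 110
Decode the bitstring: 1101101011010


Decoding step by step:
Bits 110 -> H
Bits 110 -> H
Bits 10 -> A
Bits 110 -> H
Bits 10 -> A


Decoded message: HHAHA


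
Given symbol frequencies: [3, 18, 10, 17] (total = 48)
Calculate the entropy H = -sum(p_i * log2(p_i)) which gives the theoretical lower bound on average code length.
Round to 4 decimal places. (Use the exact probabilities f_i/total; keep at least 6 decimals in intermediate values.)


Per-symbol terms -p_i * log2(p_i) with p_i = f_i/48:
  p = 3/48 = 0.062500: log2(p) = -4.000000, -p*log2(p) = 0.250000
  p = 18/48 = 0.375000: log2(p) = -1.415037, -p*log2(p) = 0.530639
  p = 10/48 = 0.208333: log2(p) = -2.263034, -p*log2(p) = 0.471466
  p = 17/48 = 0.354167: log2(p) = -1.497500, -p*log2(p) = 0.530364
H = 0.250000 + 0.530639 + 0.471466 + 0.530364 = 1.782469

H = 1.7825 bits/symbol


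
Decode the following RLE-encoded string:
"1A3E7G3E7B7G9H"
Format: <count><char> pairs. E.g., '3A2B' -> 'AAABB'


Expanding each <count><char> pair:
  1A -> 'A'
  3E -> 'EEE'
  7G -> 'GGGGGGG'
  3E -> 'EEE'
  7B -> 'BBBBBBB'
  7G -> 'GGGGGGG'
  9H -> 'HHHHHHHHH'

Decoded = AEEEGGGGGGGEEEBBBBBBBGGGGGGGHHHHHHHHH


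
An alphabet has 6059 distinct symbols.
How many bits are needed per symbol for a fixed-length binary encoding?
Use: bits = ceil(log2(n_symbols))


log2(6059) = 12.5649
Bracket: 2^12 = 4096 < 6059 <= 2^13 = 8192
So ceil(log2(6059)) = 13

bits = ceil(log2(6059)) = ceil(12.5649) = 13 bits


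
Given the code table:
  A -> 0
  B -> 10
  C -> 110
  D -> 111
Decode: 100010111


Decoding:
10 -> B
0 -> A
0 -> A
10 -> B
111 -> D


Result: BAABD


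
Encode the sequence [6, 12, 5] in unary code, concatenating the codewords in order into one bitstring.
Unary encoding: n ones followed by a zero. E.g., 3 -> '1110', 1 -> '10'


Encode each number as n ones followed by a terminating 0:
  6 -> 1111110 (7 bits)
  12 -> 1111111111110 (13 bits)
  5 -> 111110 (6 bits)
Total length = 7 + 13 + 6 = 26 bits.

Unary([6, 12, 5]) = 11111101111111111110111110 (26 bits)


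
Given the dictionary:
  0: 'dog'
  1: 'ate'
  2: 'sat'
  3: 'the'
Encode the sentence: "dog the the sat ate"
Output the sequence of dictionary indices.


Look up each word in the dictionary:
  'dog' -> 0
  'the' -> 3
  'the' -> 3
  'sat' -> 2
  'ate' -> 1

Encoded: [0, 3, 3, 2, 1]


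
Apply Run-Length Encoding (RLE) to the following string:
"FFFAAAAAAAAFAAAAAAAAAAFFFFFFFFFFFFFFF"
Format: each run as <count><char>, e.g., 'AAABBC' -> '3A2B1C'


Scanning runs left to right:
  i=0: run of 'F' x 3 -> '3F'
  i=3: run of 'A' x 8 -> '8A'
  i=11: run of 'F' x 1 -> '1F'
  i=12: run of 'A' x 10 -> '10A'
  i=22: run of 'F' x 15 -> '15F'

RLE = 3F8A1F10A15F


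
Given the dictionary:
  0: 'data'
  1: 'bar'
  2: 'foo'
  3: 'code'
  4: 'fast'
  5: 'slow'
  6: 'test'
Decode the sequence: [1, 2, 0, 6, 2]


Look up each index in the dictionary:
  1 -> 'bar'
  2 -> 'foo'
  0 -> 'data'
  6 -> 'test'
  2 -> 'foo'

Decoded: "bar foo data test foo"


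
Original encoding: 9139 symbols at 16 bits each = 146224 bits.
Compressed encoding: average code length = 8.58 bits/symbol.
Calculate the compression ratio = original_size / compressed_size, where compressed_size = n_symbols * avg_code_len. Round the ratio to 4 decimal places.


original_size = n_symbols * orig_bits = 9139 * 16 = 146224 bits
compressed_size = n_symbols * avg_code_len = 9139 * 8.58 = 78412.62 bits
ratio = original_size / compressed_size = 146224 / 78412.62 = 1.8648

Compression ratio = 1.8648


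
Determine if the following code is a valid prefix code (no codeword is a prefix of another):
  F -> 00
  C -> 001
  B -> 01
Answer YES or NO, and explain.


Checking each pair (does one codeword prefix another?):
  F='00' vs C='001': prefix -- VIOLATION

NO -- this is NOT a valid prefix code. F (00) is a prefix of C (001).


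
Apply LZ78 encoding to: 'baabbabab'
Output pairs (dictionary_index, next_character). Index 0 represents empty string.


LZ78 encoding steps:
Dictionary: {0: ''}
Step 1: w='' (idx 0), next='b' -> output (0, 'b'), add 'b' as idx 1
Step 2: w='' (idx 0), next='a' -> output (0, 'a'), add 'a' as idx 2
Step 3: w='a' (idx 2), next='b' -> output (2, 'b'), add 'ab' as idx 3
Step 4: w='b' (idx 1), next='a' -> output (1, 'a'), add 'ba' as idx 4
Step 5: w='ba' (idx 4), next='b' -> output (4, 'b'), add 'bab' as idx 5


Encoded: [(0, 'b'), (0, 'a'), (2, 'b'), (1, 'a'), (4, 'b')]


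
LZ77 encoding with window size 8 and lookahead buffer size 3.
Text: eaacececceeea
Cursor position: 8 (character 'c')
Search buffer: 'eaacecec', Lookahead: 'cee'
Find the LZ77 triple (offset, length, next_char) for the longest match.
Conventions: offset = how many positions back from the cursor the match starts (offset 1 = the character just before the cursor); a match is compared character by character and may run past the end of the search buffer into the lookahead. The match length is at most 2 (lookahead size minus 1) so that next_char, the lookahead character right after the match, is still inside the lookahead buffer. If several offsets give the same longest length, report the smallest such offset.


Try each offset into the search buffer:
  offset=1 (pos 7, char 'c'): match length 1
  offset=2 (pos 6, char 'e'): match length 0
  offset=3 (pos 5, char 'c'): match length 2
  offset=4 (pos 4, char 'e'): match length 0
  offset=5 (pos 3, char 'c'): match length 2
  offset=6 (pos 2, char 'a'): match length 0
  offset=7 (pos 1, char 'a'): match length 0
  offset=8 (pos 0, char 'e'): match length 0
Longest match has length 2, found at offsets 3, 5; take the smallest, offset 3.
next_char = character at position 8 + 2 = 10 -> 'e'

Best match: offset=3, length=2 (matching 'ce' starting at position 5)
LZ77 triple: (3, 2, 'e')


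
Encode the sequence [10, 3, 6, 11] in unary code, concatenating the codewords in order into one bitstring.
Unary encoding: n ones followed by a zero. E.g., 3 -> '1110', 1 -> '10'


Encode each number as n ones followed by a terminating 0:
  10 -> 11111111110 (11 bits)
  3 -> 1110 (4 bits)
  6 -> 1111110 (7 bits)
  11 -> 111111111110 (12 bits)
Total length = 11 + 4 + 7 + 12 = 34 bits.

Unary([10, 3, 6, 11]) = 1111111111011101111110111111111110 (34 bits)


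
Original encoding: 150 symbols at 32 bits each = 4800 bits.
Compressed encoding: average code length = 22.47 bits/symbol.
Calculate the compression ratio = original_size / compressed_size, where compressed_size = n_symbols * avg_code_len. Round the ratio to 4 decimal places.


original_size = n_symbols * orig_bits = 150 * 32 = 4800 bits
compressed_size = n_symbols * avg_code_len = 150 * 22.47 = 3370.5 bits
ratio = original_size / compressed_size = 4800 / 3370.5 = 1.4241

Compression ratio = 1.4241


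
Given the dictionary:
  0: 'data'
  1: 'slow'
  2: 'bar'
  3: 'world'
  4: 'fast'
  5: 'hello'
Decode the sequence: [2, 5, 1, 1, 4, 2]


Look up each index in the dictionary:
  2 -> 'bar'
  5 -> 'hello'
  1 -> 'slow'
  1 -> 'slow'
  4 -> 'fast'
  2 -> 'bar'

Decoded: "bar hello slow slow fast bar"


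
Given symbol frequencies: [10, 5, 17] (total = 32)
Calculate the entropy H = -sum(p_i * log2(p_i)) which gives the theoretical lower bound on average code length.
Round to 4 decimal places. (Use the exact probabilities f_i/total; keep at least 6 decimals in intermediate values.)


Per-symbol terms -p_i * log2(p_i) with p_i = f_i/32:
  p = 10/32 = 0.312500: log2(p) = -1.678072, -p*log2(p) = 0.524397
  p = 5/32 = 0.156250: log2(p) = -2.678072, -p*log2(p) = 0.418449
  p = 17/32 = 0.531250: log2(p) = -0.912537, -p*log2(p) = 0.484785
H = 0.524397 + 0.418449 + 0.484785 = 1.427631

H = 1.4276 bits/symbol


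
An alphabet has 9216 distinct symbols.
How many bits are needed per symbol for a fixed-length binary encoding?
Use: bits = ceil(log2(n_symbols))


log2(9216) = 13.1699
Bracket: 2^13 = 8192 < 9216 <= 2^14 = 16384
So ceil(log2(9216)) = 14

bits = ceil(log2(9216)) = ceil(13.1699) = 14 bits


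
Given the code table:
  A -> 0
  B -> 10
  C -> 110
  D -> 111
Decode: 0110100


Decoding:
0 -> A
110 -> C
10 -> B
0 -> A


Result: ACBA


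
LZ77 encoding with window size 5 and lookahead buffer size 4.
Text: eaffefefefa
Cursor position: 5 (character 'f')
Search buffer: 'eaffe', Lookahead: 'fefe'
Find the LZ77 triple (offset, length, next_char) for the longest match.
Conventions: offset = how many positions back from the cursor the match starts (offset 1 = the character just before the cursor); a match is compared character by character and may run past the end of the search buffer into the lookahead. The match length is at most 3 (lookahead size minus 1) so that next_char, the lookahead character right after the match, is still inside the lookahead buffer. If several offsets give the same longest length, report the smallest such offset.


Try each offset into the search buffer:
  offset=1 (pos 4, char 'e'): match length 0
  offset=2 (pos 3, char 'f'): match length 3
  offset=3 (pos 2, char 'f'): match length 1
  offset=4 (pos 1, char 'a'): match length 0
  offset=5 (pos 0, char 'e'): match length 0
Longest match has length 3 at offset 2.
next_char = character at position 5 + 3 = 8 -> 'e'

Best match: offset=2, length=3 (matching 'fef' starting at position 3)
LZ77 triple: (2, 3, 'e')


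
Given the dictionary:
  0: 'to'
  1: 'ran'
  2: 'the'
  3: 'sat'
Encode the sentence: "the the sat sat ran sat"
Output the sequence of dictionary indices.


Look up each word in the dictionary:
  'the' -> 2
  'the' -> 2
  'sat' -> 3
  'sat' -> 3
  'ran' -> 1
  'sat' -> 3

Encoded: [2, 2, 3, 3, 1, 3]


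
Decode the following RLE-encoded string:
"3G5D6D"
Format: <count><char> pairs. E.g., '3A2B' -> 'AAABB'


Expanding each <count><char> pair:
  3G -> 'GGG'
  5D -> 'DDDDD'
  6D -> 'DDDDDD'

Decoded = GGGDDDDDDDDDDD


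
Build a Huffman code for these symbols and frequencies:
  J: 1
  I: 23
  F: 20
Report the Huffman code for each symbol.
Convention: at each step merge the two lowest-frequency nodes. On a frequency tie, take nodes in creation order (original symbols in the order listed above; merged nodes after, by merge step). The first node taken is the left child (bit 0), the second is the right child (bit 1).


Huffman tree construction:
Step 1: Merge J(1) + F(20) = 21
Step 2: Merge (J+F)(21) + I(23) = 44
Read each symbol's code off the tree from the root (left child = 0, right child = 1).

Codes:
  J: 00 (length 2)
  I: 1 (length 1)
  F: 01 (length 2)
Average code length: 65/44 = 1.4773 bits/symbol


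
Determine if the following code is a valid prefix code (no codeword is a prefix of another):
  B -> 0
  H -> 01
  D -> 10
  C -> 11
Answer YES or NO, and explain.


Checking each pair (does one codeword prefix another?):
  B='0' vs H='01': prefix -- VIOLATION

NO -- this is NOT a valid prefix code. B (0) is a prefix of H (01).


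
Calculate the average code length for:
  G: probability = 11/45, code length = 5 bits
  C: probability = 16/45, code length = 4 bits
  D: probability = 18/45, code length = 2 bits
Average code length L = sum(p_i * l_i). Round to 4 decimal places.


Weighted contributions p_i * l_i:
  G: (11/45) * 5 = 55/45
  C: (16/45) * 4 = 64/45
  D: (18/45) * 2 = 36/45
Sum = (55 + 64 + 36)/45 = 155/45

L = 155/45 = 3.4444 bits/symbol


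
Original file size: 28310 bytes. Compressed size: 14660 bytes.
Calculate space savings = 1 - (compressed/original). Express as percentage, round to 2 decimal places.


ratio = compressed/original = 14660/28310 = 0.517838
savings = 1 - ratio = 1 - 0.517838 = 0.482162
as a percentage: 0.482162 * 100 = 48.22%

Space savings = 1 - 14660/28310 = 48.22%


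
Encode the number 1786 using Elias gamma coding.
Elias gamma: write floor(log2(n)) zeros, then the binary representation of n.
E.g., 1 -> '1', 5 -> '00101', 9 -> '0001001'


num_bits = floor(log2(1786)) + 1 = 11
leading_zeros = num_bits - 1 = 10
binary(1786) = 11011111010

Elias gamma(1786) = '0000000000' + '11011111010' = 000000000011011111010 (21 bits)


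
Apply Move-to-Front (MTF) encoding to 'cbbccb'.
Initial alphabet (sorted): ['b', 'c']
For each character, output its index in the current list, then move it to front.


MTF encoding:
'c': index 1 in ['b', 'c'] -> ['c', 'b']
'b': index 1 in ['c', 'b'] -> ['b', 'c']
'b': index 0 in ['b', 'c'] -> ['b', 'c']
'c': index 1 in ['b', 'c'] -> ['c', 'b']
'c': index 0 in ['c', 'b'] -> ['c', 'b']
'b': index 1 in ['c', 'b'] -> ['b', 'c']


Output: [1, 1, 0, 1, 0, 1]


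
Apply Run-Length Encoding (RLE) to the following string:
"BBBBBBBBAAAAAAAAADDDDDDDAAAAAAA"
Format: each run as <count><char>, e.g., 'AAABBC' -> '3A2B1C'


Scanning runs left to right:
  i=0: run of 'B' x 8 -> '8B'
  i=8: run of 'A' x 9 -> '9A'
  i=17: run of 'D' x 7 -> '7D'
  i=24: run of 'A' x 7 -> '7A'

RLE = 8B9A7D7A


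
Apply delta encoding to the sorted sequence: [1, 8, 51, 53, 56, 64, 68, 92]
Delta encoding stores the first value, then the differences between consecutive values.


First value: 1
Deltas:
  8 - 1 = 7
  51 - 8 = 43
  53 - 51 = 2
  56 - 53 = 3
  64 - 56 = 8
  68 - 64 = 4
  92 - 68 = 24


Delta encoded: [1, 7, 43, 2, 3, 8, 4, 24]


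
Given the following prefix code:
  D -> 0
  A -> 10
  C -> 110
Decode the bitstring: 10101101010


Decoding step by step:
Bits 10 -> A
Bits 10 -> A
Bits 110 -> C
Bits 10 -> A
Bits 10 -> A


Decoded message: AACAA


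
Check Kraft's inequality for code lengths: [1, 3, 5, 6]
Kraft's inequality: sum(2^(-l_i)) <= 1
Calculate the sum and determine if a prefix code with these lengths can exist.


Sum = 2^(-1) + 2^(-3) + 2^(-5) + 2^(-6)
    = 0.5 + 0.125 + 0.03125 + 0.015625
    = 43/64 = 0.671875
Since 0.671875 <= 1, Kraft's inequality IS satisfied.
A prefix code with these lengths CAN exist.

Kraft sum = 0.671875. Satisfied.


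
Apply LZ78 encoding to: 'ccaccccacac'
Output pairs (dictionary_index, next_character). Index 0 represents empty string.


LZ78 encoding steps:
Dictionary: {0: ''}
Step 1: w='' (idx 0), next='c' -> output (0, 'c'), add 'c' as idx 1
Step 2: w='c' (idx 1), next='a' -> output (1, 'a'), add 'ca' as idx 2
Step 3: w='c' (idx 1), next='c' -> output (1, 'c'), add 'cc' as idx 3
Step 4: w='cc' (idx 3), next='a' -> output (3, 'a'), add 'cca' as idx 4
Step 5: w='ca' (idx 2), next='c' -> output (2, 'c'), add 'cac' as idx 5


Encoded: [(0, 'c'), (1, 'a'), (1, 'c'), (3, 'a'), (2, 'c')]


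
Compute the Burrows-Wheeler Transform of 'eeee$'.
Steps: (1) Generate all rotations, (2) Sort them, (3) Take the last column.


Rotations (sorted):
  0: $eeee -> last char: e
  1: e$eee -> last char: e
  2: ee$ee -> last char: e
  3: eee$e -> last char: e
  4: eeee$ -> last char: $


BWT = eeee$


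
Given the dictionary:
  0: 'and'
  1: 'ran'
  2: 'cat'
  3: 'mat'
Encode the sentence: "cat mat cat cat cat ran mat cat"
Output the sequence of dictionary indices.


Look up each word in the dictionary:
  'cat' -> 2
  'mat' -> 3
  'cat' -> 2
  'cat' -> 2
  'cat' -> 2
  'ran' -> 1
  'mat' -> 3
  'cat' -> 2

Encoded: [2, 3, 2, 2, 2, 1, 3, 2]


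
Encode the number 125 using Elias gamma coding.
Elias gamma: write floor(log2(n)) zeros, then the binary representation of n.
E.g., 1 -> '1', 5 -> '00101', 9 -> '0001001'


num_bits = floor(log2(125)) + 1 = 7
leading_zeros = num_bits - 1 = 6
binary(125) = 1111101

Elias gamma(125) = '000000' + '1111101' = 0000001111101 (13 bits)


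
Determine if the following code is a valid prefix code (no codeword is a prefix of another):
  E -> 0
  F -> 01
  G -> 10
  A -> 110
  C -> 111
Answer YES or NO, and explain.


Checking each pair (does one codeword prefix another?):
  E='0' vs F='01': prefix -- VIOLATION

NO -- this is NOT a valid prefix code. E (0) is a prefix of F (01).


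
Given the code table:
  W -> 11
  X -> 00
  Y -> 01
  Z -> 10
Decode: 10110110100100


Decoding:
10 -> Z
11 -> W
01 -> Y
10 -> Z
10 -> Z
01 -> Y
00 -> X


Result: ZWYZZYX


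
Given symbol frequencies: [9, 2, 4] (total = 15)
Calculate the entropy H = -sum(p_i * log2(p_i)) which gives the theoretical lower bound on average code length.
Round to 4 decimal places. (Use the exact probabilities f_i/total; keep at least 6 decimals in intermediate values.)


Per-symbol terms -p_i * log2(p_i) with p_i = f_i/15:
  p = 9/15 = 0.600000: log2(p) = -0.736966, -p*log2(p) = 0.442179
  p = 2/15 = 0.133333: log2(p) = -2.906891, -p*log2(p) = 0.387585
  p = 4/15 = 0.266667: log2(p) = -1.906891, -p*log2(p) = 0.508504
H = 0.442179 + 0.387585 + 0.508504 = 1.338268

H = 1.3383 bits/symbol


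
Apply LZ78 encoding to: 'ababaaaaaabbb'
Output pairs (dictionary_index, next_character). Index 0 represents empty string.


LZ78 encoding steps:
Dictionary: {0: ''}
Step 1: w='' (idx 0), next='a' -> output (0, 'a'), add 'a' as idx 1
Step 2: w='' (idx 0), next='b' -> output (0, 'b'), add 'b' as idx 2
Step 3: w='a' (idx 1), next='b' -> output (1, 'b'), add 'ab' as idx 3
Step 4: w='a' (idx 1), next='a' -> output (1, 'a'), add 'aa' as idx 4
Step 5: w='aa' (idx 4), next='a' -> output (4, 'a'), add 'aaa' as idx 5
Step 6: w='ab' (idx 3), next='b' -> output (3, 'b'), add 'abb' as idx 6
Step 7: w='b' (idx 2), end of input -> output (2, '')


Encoded: [(0, 'a'), (0, 'b'), (1, 'b'), (1, 'a'), (4, 'a'), (3, 'b'), (2, '')]


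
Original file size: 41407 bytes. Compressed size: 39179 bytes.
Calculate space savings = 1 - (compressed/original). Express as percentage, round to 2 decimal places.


ratio = compressed/original = 39179/41407 = 0.946193
savings = 1 - ratio = 1 - 0.946193 = 0.053807
as a percentage: 0.053807 * 100 = 5.38%

Space savings = 1 - 39179/41407 = 5.38%


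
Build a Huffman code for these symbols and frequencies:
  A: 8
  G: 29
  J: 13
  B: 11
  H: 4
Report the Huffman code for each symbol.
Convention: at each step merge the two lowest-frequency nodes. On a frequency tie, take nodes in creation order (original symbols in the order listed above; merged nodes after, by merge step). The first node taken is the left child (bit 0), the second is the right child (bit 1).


Huffman tree construction:
Step 1: Merge H(4) + A(8) = 12
Step 2: Merge B(11) + (H+A)(12) = 23
Step 3: Merge J(13) + (B+(H+A))(23) = 36
Step 4: Merge G(29) + (J+(B+(H+A)))(36) = 65
Read each symbol's code off the tree from the root (left child = 0, right child = 1).

Codes:
  A: 1111 (length 4)
  G: 0 (length 1)
  J: 10 (length 2)
  B: 110 (length 3)
  H: 1110 (length 4)
Average code length: 136/65 = 2.0923 bits/symbol


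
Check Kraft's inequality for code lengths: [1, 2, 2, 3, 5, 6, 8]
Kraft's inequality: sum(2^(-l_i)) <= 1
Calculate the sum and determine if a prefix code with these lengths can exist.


Sum = 2^(-1) + 2^(-2) + 2^(-2) + 2^(-3) + 2^(-5) + 2^(-6) + 2^(-8)
    = 0.5 + 0.25 + 0.25 + 0.125 + 0.03125 + 0.015625 + 0.00390625
    = 301/256 = 1.17578125
Since 1.17578125 > 1, Kraft's inequality is NOT satisfied.
A prefix code with these lengths CANNOT exist.

Kraft sum = 1.17578125. Not satisfied.


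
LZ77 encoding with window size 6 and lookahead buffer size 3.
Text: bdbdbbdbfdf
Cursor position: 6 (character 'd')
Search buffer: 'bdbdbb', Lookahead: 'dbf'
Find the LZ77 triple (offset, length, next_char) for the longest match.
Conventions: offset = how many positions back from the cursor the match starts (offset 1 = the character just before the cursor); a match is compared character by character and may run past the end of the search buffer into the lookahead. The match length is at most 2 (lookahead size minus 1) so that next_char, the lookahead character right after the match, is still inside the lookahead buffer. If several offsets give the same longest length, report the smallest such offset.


Try each offset into the search buffer:
  offset=1 (pos 5, char 'b'): match length 0
  offset=2 (pos 4, char 'b'): match length 0
  offset=3 (pos 3, char 'd'): match length 2
  offset=4 (pos 2, char 'b'): match length 0
  offset=5 (pos 1, char 'd'): match length 2
  offset=6 (pos 0, char 'b'): match length 0
Longest match has length 2, found at offsets 3, 5; take the smallest, offset 3.
next_char = character at position 6 + 2 = 8 -> 'f'

Best match: offset=3, length=2 (matching 'db' starting at position 3)
LZ77 triple: (3, 2, 'f')


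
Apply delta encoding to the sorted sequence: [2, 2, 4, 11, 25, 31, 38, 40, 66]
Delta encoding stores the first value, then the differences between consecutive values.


First value: 2
Deltas:
  2 - 2 = 0
  4 - 2 = 2
  11 - 4 = 7
  25 - 11 = 14
  31 - 25 = 6
  38 - 31 = 7
  40 - 38 = 2
  66 - 40 = 26


Delta encoded: [2, 0, 2, 7, 14, 6, 7, 2, 26]


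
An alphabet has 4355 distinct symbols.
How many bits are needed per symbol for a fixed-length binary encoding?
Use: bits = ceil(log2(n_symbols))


log2(4355) = 12.0885
Bracket: 2^12 = 4096 < 4355 <= 2^13 = 8192
So ceil(log2(4355)) = 13

bits = ceil(log2(4355)) = ceil(12.0885) = 13 bits


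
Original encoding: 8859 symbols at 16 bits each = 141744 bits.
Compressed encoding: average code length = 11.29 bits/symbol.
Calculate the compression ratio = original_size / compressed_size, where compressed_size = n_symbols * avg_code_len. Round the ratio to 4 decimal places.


original_size = n_symbols * orig_bits = 8859 * 16 = 141744 bits
compressed_size = n_symbols * avg_code_len = 8859 * 11.29 = 100018.11 bits
ratio = original_size / compressed_size = 141744 / 100018.11 = 1.4172

Compression ratio = 1.4172


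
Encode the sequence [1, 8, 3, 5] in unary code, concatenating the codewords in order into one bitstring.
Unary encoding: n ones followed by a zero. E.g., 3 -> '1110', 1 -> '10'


Encode each number as n ones followed by a terminating 0:
  1 -> 10 (2 bits)
  8 -> 111111110 (9 bits)
  3 -> 1110 (4 bits)
  5 -> 111110 (6 bits)
Total length = 2 + 9 + 4 + 6 = 21 bits.

Unary([1, 8, 3, 5]) = 101111111101110111110 (21 bits)


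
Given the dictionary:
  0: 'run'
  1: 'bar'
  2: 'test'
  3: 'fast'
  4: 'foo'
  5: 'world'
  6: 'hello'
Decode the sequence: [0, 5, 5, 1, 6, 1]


Look up each index in the dictionary:
  0 -> 'run'
  5 -> 'world'
  5 -> 'world'
  1 -> 'bar'
  6 -> 'hello'
  1 -> 'bar'

Decoded: "run world world bar hello bar"


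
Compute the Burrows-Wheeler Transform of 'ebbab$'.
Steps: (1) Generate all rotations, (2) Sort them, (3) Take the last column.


Rotations (sorted):
  0: $ebbab -> last char: b
  1: ab$ebb -> last char: b
  2: b$ebba -> last char: a
  3: bab$eb -> last char: b
  4: bbab$e -> last char: e
  5: ebbab$ -> last char: $


BWT = bbabe$


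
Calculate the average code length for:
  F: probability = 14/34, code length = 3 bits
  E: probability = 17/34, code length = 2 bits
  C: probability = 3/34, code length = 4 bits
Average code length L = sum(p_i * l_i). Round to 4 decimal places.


Weighted contributions p_i * l_i:
  F: (14/34) * 3 = 42/34
  E: (17/34) * 2 = 34/34
  C: (3/34) * 4 = 12/34
Sum = (42 + 34 + 12)/34 = 88/34

L = 88/34 = 2.5882 bits/symbol


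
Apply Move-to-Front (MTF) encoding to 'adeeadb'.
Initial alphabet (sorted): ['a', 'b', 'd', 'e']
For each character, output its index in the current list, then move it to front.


MTF encoding:
'a': index 0 in ['a', 'b', 'd', 'e'] -> ['a', 'b', 'd', 'e']
'd': index 2 in ['a', 'b', 'd', 'e'] -> ['d', 'a', 'b', 'e']
'e': index 3 in ['d', 'a', 'b', 'e'] -> ['e', 'd', 'a', 'b']
'e': index 0 in ['e', 'd', 'a', 'b'] -> ['e', 'd', 'a', 'b']
'a': index 2 in ['e', 'd', 'a', 'b'] -> ['a', 'e', 'd', 'b']
'd': index 2 in ['a', 'e', 'd', 'b'] -> ['d', 'a', 'e', 'b']
'b': index 3 in ['d', 'a', 'e', 'b'] -> ['b', 'd', 'a', 'e']


Output: [0, 2, 3, 0, 2, 2, 3]


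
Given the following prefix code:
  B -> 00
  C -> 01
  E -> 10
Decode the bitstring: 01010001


Decoding step by step:
Bits 01 -> C
Bits 01 -> C
Bits 00 -> B
Bits 01 -> C


Decoded message: CCBC


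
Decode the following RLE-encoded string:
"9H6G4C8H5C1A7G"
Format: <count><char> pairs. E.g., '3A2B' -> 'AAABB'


Expanding each <count><char> pair:
  9H -> 'HHHHHHHHH'
  6G -> 'GGGGGG'
  4C -> 'CCCC'
  8H -> 'HHHHHHHH'
  5C -> 'CCCCC'
  1A -> 'A'
  7G -> 'GGGGGGG'

Decoded = HHHHHHHHHGGGGGGCCCCHHHHHHHHCCCCCAGGGGGGG


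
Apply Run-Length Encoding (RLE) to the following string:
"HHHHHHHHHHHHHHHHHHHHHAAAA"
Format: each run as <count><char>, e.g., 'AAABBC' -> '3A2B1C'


Scanning runs left to right:
  i=0: run of 'H' x 21 -> '21H'
  i=21: run of 'A' x 4 -> '4A'

RLE = 21H4A


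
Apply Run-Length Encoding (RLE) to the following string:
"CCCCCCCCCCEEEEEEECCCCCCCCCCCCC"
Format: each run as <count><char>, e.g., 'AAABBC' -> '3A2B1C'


Scanning runs left to right:
  i=0: run of 'C' x 10 -> '10C'
  i=10: run of 'E' x 7 -> '7E'
  i=17: run of 'C' x 13 -> '13C'

RLE = 10C7E13C


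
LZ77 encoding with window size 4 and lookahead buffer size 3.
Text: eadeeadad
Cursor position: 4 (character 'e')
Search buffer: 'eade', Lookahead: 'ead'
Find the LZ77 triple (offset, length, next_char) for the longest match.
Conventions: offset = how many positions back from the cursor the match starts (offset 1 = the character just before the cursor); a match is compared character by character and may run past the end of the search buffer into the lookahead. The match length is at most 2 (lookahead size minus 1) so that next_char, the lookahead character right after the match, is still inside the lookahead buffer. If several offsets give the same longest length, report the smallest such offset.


Try each offset into the search buffer:
  offset=1 (pos 3, char 'e'): match length 1
  offset=2 (pos 2, char 'd'): match length 0
  offset=3 (pos 1, char 'a'): match length 0
  offset=4 (pos 0, char 'e'): match length 2
Longest match has length 2 at offset 4.
next_char = character at position 4 + 2 = 6 -> 'd'

Best match: offset=4, length=2 (matching 'ea' starting at position 0)
LZ77 triple: (4, 2, 'd')


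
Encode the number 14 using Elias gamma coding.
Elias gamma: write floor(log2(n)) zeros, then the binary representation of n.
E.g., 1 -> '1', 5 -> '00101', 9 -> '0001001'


num_bits = floor(log2(14)) + 1 = 4
leading_zeros = num_bits - 1 = 3
binary(14) = 1110

Elias gamma(14) = '000' + '1110' = 0001110 (7 bits)


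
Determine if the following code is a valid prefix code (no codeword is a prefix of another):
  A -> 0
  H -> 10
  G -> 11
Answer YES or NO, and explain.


Checking each pair (does one codeword prefix another?):
  A='0' vs H='10': no prefix
  A='0' vs G='11': no prefix
  H='10' vs A='0': no prefix
  H='10' vs G='11': no prefix
  G='11' vs A='0': no prefix
  G='11' vs H='10': no prefix
No violation found over all pairs.

YES -- this is a valid prefix code. No codeword is a prefix of any other codeword.


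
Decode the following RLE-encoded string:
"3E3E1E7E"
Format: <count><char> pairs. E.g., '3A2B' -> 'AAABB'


Expanding each <count><char> pair:
  3E -> 'EEE'
  3E -> 'EEE'
  1E -> 'E'
  7E -> 'EEEEEEE'

Decoded = EEEEEEEEEEEEEE


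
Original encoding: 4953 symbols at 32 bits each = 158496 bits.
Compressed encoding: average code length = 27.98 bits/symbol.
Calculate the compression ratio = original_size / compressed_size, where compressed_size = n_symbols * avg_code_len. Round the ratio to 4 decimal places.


original_size = n_symbols * orig_bits = 4953 * 32 = 158496 bits
compressed_size = n_symbols * avg_code_len = 4953 * 27.98 = 138584.94 bits
ratio = original_size / compressed_size = 158496 / 138584.94 = 1.1437

Compression ratio = 1.1437


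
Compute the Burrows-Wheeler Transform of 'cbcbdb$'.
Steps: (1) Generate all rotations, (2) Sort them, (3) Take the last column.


Rotations (sorted):
  0: $cbcbdb -> last char: b
  1: b$cbcbd -> last char: d
  2: bcbdb$c -> last char: c
  3: bdb$cbc -> last char: c
  4: cbcbdb$ -> last char: $
  5: cbdb$cb -> last char: b
  6: db$cbcb -> last char: b


BWT = bdcc$bb


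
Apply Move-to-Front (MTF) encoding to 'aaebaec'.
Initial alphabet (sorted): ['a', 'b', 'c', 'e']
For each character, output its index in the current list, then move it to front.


MTF encoding:
'a': index 0 in ['a', 'b', 'c', 'e'] -> ['a', 'b', 'c', 'e']
'a': index 0 in ['a', 'b', 'c', 'e'] -> ['a', 'b', 'c', 'e']
'e': index 3 in ['a', 'b', 'c', 'e'] -> ['e', 'a', 'b', 'c']
'b': index 2 in ['e', 'a', 'b', 'c'] -> ['b', 'e', 'a', 'c']
'a': index 2 in ['b', 'e', 'a', 'c'] -> ['a', 'b', 'e', 'c']
'e': index 2 in ['a', 'b', 'e', 'c'] -> ['e', 'a', 'b', 'c']
'c': index 3 in ['e', 'a', 'b', 'c'] -> ['c', 'e', 'a', 'b']


Output: [0, 0, 3, 2, 2, 2, 3]


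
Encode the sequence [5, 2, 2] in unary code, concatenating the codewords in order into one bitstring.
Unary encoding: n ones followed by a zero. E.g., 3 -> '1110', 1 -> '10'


Encode each number as n ones followed by a terminating 0:
  5 -> 111110 (6 bits)
  2 -> 110 (3 bits)
  2 -> 110 (3 bits)
Total length = 6 + 3 + 3 = 12 bits.

Unary([5, 2, 2]) = 111110110110 (12 bits)


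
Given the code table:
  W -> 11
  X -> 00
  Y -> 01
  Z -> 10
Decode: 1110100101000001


Decoding:
11 -> W
10 -> Z
10 -> Z
01 -> Y
01 -> Y
00 -> X
00 -> X
01 -> Y


Result: WZZYYXXY


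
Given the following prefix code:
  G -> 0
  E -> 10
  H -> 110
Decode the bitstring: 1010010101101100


Decoding step by step:
Bits 10 -> E
Bits 10 -> E
Bits 0 -> G
Bits 10 -> E
Bits 10 -> E
Bits 110 -> H
Bits 110 -> H
Bits 0 -> G


Decoded message: EEGEEHHG


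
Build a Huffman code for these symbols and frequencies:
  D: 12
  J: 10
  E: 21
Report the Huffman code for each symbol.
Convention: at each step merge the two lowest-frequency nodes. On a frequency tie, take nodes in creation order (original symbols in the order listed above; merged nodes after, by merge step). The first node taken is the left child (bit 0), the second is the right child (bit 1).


Huffman tree construction:
Step 1: Merge J(10) + D(12) = 22
Step 2: Merge E(21) + (J+D)(22) = 43
Read each symbol's code off the tree from the root (left child = 0, right child = 1).

Codes:
  D: 11 (length 2)
  J: 10 (length 2)
  E: 0 (length 1)
Average code length: 65/43 = 1.5116 bits/symbol
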